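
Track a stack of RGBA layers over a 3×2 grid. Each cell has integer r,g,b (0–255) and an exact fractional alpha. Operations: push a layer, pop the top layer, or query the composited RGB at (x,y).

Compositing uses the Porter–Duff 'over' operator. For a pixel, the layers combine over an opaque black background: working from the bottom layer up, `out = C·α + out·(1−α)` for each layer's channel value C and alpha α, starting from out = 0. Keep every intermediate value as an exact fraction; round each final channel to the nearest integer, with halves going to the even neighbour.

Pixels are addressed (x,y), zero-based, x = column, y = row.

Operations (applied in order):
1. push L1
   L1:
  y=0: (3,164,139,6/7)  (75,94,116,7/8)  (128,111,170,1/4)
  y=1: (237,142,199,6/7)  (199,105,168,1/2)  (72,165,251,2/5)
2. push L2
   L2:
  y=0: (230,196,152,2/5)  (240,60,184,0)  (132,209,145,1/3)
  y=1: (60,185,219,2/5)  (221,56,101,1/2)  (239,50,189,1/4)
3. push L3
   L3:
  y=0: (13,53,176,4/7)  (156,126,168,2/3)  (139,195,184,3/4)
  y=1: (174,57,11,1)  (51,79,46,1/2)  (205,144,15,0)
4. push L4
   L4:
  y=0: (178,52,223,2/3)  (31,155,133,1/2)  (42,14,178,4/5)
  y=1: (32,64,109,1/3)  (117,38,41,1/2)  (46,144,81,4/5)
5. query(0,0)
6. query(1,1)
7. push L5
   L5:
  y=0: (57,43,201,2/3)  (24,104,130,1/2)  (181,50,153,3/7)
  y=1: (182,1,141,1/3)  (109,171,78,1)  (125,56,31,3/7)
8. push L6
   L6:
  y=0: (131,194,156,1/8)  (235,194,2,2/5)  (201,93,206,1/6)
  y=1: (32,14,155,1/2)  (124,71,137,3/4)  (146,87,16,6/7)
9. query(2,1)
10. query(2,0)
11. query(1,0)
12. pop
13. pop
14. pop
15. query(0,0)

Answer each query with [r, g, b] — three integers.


at x=0,y=0 over L1,L2,L3,L4:
L1 α=6/7: [18/7, 984/7, 834/7]
L2 α=2/5: [3274/35, 5696/35, 926/7]
L3 α=4/7: [11642/245, 24508/245, 7706/49]
L4 α=2/3: [32954/245, 49988/735, 29560/147]
rounded: [135, 68, 201]

at x=1,y=1 over L1,L2,L3,L4:
+L1 (α=1/2) → [199/2, 105/2, 84]
+L2 (α=1/2) → [641/4, 217/4, 185/2]
+L3 (α=1/2) → [845/8, 533/8, 277/4]
+L4 (α=1/2) → [1781/16, 837/16, 441/8]
= [111, 52, 55]

(2,1) stack=L1,L2,L3,L4,L5,L6; from [0,0,0]:
after L1 α=2/5: [144/5, 66, 502/5]
after L2 α=1/4: [1627/20, 62, 2451/20]
after L3 α=0: [1627/20, 62, 2451/20]
after L4 α=4/5: [5307/100, 638/5, 8931/100]
after L5 α=3/7: [14682/175, 3392/35, 1608/25]
after L6 α=6/7: [167982/1225, 21662/245, 4008/175]
= [137, 88, 23]

at x=2,y=0 over L1,L2,L3,L4,L5,L6:
after L1 α=1/4: [32, 111/4, 85/2]
after L2 α=1/3: [196/3, 529/6, 230/3]
after L3 α=3/4: [1447/12, 4039/24, 943/6]
after L4 α=4/5: [3463/60, 5383/120, 1043/6]
after L5 α=3/7: [11608/105, 9883/210, 3463/21]
after L6 α=1/6: [15829/126, 13789/252, 21641/126]
= [126, 55, 172]

query (1,0) [L1,L2,L3,L4,L5,L6] — begin 0,0,0
L1 α=7/8: [525/8, 329/4, 203/2]
L2 α=0: [525/8, 329/4, 203/2]
L3 α=2/3: [1007/8, 1337/12, 875/6]
L4 α=1/2: [1255/16, 3197/24, 1673/12]
L5 α=1/2: [1639/32, 5693/48, 3233/24]
L6 α=2/5: [19957/160, 11901/80, 653/8]
→ [125, 149, 82]

(0,0) stack=L1,L2,L3; from [0,0,0]:
after L1 α=6/7: [18/7, 984/7, 834/7]
after L2 α=2/5: [3274/35, 5696/35, 926/7]
after L3 α=4/7: [11642/245, 24508/245, 7706/49]
= [48, 100, 157]


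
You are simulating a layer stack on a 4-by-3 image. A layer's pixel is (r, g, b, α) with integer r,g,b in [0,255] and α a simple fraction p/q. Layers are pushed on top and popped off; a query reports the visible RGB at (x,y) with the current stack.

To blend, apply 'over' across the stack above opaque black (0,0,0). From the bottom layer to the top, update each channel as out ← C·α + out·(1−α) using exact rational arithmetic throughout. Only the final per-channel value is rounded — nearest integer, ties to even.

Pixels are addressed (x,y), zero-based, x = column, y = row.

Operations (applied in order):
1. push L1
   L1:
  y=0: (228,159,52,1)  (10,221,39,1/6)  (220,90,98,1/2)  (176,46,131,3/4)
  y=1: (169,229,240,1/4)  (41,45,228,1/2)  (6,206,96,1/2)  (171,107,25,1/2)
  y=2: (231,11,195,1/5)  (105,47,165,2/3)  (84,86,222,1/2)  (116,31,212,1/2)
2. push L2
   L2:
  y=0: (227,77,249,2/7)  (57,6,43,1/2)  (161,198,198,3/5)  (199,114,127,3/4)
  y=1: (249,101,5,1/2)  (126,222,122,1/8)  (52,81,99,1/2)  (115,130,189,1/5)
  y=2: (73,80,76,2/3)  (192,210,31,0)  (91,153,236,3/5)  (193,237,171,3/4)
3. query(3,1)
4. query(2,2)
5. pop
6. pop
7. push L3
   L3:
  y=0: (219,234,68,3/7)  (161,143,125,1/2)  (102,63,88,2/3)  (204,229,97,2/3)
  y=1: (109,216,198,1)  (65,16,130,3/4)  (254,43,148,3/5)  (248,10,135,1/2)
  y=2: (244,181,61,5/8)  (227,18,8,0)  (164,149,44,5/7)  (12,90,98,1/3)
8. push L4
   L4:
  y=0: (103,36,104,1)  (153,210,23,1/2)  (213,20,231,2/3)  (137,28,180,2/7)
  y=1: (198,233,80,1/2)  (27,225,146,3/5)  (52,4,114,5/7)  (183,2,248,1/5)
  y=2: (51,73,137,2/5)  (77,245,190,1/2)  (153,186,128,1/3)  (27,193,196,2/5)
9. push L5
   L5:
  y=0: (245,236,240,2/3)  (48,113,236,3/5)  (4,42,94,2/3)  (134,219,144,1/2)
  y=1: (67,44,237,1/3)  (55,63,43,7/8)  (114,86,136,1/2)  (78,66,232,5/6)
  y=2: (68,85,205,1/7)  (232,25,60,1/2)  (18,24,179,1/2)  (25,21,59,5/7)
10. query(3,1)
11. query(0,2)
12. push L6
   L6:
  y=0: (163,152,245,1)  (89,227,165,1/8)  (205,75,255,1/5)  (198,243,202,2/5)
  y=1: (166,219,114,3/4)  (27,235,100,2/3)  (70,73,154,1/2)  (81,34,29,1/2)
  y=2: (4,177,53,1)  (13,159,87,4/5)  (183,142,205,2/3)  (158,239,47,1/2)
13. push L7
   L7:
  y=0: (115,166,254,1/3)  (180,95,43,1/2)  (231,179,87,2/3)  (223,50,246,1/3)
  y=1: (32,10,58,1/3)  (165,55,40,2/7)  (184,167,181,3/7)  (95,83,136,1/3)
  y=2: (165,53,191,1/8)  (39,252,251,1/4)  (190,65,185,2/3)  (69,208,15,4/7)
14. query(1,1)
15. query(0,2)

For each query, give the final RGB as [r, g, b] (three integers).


at x=3,y=1 over L1,L2:
L1 α=1/2: [171/2, 107/2, 25/2]
L2 α=1/5: [457/5, 344/5, 239/5]
rounded: [91, 69, 48]

at x=2,y=2 over L1,L2:
+L1 (α=1/2) → [42, 43, 111]
+L2 (α=3/5) → [357/5, 109, 186]
rounded: [71, 109, 186]

query (3,1) [L3,L4,L5] — begin 0,0,0
+L3 (α=1/2) → [124, 5, 135/2]
+L4 (α=1/5) → [679/5, 22/5, 518/5]
+L5 (α=5/6) → [2629/30, 836/15, 1053/5]
→ [88, 56, 211]

query (0,2) [L3,L4,L5] — begin 0,0,0
+L3 (α=5/8) → [305/2, 905/8, 305/8]
+L4 (α=2/5) → [1119/10, 3883/40, 3107/40]
+L5 (α=1/7) → [3697/35, 1907/20, 13421/140]
= [106, 95, 96]

at x=1,y=1 over L3,L4,L5,L6,L7:
L3 α=3/4: [195/4, 12, 195/2]
L4 α=3/5: [357/10, 699/5, 633/5]
L5 α=7/8: [4207/80, 363/5, 1069/20]
L6 α=2/3: [8527/240, 2713/15, 5069/60]
L7 α=2/7: [3481/48, 3043/21, 6029/84]
→ [73, 145, 72]

at x=0,y=2 over L3,L4,L5,L6,L7:
+L3 (α=5/8) → [305/2, 905/8, 305/8]
+L4 (α=2/5) → [1119/10, 3883/40, 3107/40]
+L5 (α=1/7) → [3697/35, 1907/20, 13421/140]
+L6 (α=1) → [4, 177, 53]
+L7 (α=1/8) → [193/8, 323/2, 281/4]
rounded: [24, 162, 70]


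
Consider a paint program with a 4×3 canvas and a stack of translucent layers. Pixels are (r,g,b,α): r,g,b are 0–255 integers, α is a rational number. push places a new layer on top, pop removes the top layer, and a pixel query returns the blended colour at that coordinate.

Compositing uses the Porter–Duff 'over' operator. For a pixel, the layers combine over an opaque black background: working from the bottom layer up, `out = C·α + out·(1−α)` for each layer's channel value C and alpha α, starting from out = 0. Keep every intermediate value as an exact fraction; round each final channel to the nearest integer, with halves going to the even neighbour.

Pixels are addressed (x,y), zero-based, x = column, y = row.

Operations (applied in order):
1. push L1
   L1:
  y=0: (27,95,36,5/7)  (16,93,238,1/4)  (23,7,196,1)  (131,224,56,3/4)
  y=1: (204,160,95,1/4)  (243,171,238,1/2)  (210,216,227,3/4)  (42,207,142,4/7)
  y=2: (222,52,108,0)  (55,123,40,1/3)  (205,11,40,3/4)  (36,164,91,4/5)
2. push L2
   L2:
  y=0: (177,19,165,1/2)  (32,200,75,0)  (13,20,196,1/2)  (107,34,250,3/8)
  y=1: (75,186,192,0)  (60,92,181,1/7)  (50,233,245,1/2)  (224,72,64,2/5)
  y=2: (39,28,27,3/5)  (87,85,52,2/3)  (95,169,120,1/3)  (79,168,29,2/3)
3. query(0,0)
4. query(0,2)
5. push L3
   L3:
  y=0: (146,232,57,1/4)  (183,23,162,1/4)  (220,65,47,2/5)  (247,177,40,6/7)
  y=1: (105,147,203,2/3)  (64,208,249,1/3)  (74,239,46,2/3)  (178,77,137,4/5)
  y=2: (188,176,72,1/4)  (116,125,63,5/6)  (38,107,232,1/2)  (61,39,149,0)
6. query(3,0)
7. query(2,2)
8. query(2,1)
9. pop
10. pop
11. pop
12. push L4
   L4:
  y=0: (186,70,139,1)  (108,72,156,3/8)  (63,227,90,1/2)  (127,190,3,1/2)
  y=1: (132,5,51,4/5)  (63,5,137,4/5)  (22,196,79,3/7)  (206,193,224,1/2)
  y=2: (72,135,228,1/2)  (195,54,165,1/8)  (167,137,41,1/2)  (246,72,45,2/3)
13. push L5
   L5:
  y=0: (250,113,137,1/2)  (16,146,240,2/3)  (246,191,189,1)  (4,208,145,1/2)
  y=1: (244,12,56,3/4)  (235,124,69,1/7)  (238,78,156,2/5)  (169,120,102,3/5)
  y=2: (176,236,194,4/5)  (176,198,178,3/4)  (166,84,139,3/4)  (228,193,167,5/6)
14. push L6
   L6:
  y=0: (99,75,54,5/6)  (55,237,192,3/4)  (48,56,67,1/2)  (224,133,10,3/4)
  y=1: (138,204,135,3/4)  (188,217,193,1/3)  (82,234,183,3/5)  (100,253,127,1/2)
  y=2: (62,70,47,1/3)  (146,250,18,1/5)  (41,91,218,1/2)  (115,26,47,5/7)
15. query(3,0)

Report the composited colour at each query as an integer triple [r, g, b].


(0,0) stack=L1,L2; from [0,0,0]:
+L1 (α=5/7) → [135/7, 475/7, 180/7]
+L2 (α=1/2) → [687/7, 304/7, 1335/14]
→ [98, 43, 95]

query (0,2) [L1,L2] — begin 0,0,0
after L1 α=0: [0, 0, 0]
after L2 α=3/5: [117/5, 84/5, 81/5]
→ [23, 17, 16]

query (3,0) [L1,L2,L3] — begin 0,0,0
L1 α=3/4: [393/4, 168, 42]
L2 α=3/8: [3249/32, 471/4, 120]
L3 α=6/7: [7239/32, 4719/28, 360/7]
→ [226, 169, 51]

query (2,2) [L1,L2,L3] — begin 0,0,0
L1 α=3/4: [615/4, 33/4, 30]
L2 α=1/3: [805/6, 371/6, 60]
L3 α=1/2: [1033/12, 1013/12, 146]
= [86, 84, 146]

at x=2,y=1 over L1,L2,L3:
after L1 α=3/4: [315/2, 162, 681/4]
after L2 α=1/2: [415/4, 395/2, 1661/8]
after L3 α=2/3: [1007/12, 1351/6, 799/8]
rounded: [84, 225, 100]

query (3,0) [L4,L5,L6] — begin 0,0,0
+L4 (α=1/2) → [127/2, 95, 3/2]
+L5 (α=1/2) → [135/4, 303/2, 293/4]
+L6 (α=3/4) → [2823/16, 1101/8, 413/16]
= [176, 138, 26]


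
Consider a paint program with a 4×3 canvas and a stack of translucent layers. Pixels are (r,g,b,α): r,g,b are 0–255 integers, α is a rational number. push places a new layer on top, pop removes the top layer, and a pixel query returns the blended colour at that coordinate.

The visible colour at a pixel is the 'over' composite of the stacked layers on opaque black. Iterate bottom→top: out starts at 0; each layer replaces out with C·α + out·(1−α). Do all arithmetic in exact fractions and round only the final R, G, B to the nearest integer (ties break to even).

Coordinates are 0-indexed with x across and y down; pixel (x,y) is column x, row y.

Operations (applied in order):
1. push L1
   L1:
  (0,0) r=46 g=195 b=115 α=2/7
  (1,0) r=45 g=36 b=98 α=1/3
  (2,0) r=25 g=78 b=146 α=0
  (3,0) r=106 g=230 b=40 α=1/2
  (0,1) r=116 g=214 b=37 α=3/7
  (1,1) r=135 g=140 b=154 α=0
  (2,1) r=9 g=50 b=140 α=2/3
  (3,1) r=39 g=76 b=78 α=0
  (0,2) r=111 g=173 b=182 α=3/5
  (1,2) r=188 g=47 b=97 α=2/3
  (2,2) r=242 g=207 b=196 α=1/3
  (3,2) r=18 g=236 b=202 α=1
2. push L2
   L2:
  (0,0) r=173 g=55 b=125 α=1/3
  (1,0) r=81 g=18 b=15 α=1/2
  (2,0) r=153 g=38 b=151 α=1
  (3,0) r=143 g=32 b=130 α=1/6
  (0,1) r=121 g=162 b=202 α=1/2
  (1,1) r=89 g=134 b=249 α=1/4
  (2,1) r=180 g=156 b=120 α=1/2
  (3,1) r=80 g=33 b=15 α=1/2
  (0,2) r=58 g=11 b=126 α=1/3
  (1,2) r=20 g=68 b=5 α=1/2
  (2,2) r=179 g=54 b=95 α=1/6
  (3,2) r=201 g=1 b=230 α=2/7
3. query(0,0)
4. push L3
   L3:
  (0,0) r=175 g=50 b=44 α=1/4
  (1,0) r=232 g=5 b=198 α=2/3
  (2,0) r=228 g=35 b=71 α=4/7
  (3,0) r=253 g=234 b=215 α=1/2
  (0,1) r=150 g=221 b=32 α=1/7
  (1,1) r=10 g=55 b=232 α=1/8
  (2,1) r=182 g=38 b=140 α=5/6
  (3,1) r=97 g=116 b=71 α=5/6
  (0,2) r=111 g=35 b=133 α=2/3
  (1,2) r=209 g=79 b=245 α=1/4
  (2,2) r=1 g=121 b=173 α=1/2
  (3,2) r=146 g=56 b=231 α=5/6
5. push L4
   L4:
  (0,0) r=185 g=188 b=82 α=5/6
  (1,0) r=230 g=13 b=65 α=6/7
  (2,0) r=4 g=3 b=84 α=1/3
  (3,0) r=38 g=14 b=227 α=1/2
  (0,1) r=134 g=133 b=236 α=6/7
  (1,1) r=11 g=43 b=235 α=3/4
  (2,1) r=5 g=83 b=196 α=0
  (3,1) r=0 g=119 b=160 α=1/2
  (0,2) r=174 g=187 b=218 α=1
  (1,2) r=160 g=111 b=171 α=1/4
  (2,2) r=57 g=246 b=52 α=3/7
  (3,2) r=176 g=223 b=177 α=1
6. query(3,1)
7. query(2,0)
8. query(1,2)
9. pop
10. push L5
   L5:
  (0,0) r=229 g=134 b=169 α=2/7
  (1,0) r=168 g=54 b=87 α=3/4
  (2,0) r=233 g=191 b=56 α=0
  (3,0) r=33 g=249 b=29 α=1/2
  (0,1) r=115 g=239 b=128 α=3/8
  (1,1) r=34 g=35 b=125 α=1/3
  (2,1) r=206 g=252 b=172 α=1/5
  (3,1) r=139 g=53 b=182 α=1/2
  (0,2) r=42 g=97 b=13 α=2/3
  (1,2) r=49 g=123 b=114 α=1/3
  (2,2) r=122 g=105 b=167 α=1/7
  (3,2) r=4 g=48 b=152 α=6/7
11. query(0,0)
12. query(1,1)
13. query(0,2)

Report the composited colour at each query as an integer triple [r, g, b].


query (0,0) [L1,L2] — begin 0,0,0
+L1 (α=2/7) → [92/7, 390/7, 230/7]
+L2 (α=1/3) → [465/7, 1165/21, 445/7]
= [66, 55, 64]

(3,1) stack=L1,L2,L3,L4; from [0,0,0]:
after L1 α=0: [0, 0, 0]
after L2 α=1/2: [40, 33/2, 15/2]
after L3 α=5/6: [175/2, 1193/12, 725/12]
after L4 α=1/2: [175/4, 2621/24, 2645/24]
= [44, 109, 110]

(2,0) stack=L1,L2,L3,L4; from [0,0,0]:
+L1 (α=0) → [0, 0, 0]
+L2 (α=1) → [153, 38, 151]
+L3 (α=4/7) → [1371/7, 254/7, 737/7]
+L4 (α=1/3) → [2770/21, 529/21, 2062/21]
rounded: [132, 25, 98]

at x=1,y=2 over L1,L2,L3,L4:
after L1 α=2/3: [376/3, 94/3, 194/3]
after L2 α=1/2: [218/3, 149/3, 209/6]
after L3 α=1/4: [427/4, 57, 699/8]
after L4 α=1/4: [1921/16, 141/2, 3465/32]
= [120, 70, 108]

at x=0,y=0 over L1,L2,L3,L5:
after L1 α=2/7: [92/7, 390/7, 230/7]
after L2 α=1/3: [465/7, 1165/21, 445/7]
after L3 α=1/4: [655/7, 1515/28, 1643/28]
after L5 α=2/7: [6481/49, 15079/196, 17679/196]
rounded: [132, 77, 90]

at x=1,y=1 over L1,L2,L3,L5:
after L1 α=0: [0, 0, 0]
after L2 α=1/4: [89/4, 67/2, 249/4]
after L3 α=1/8: [663/32, 579/16, 2671/32]
after L5 α=1/3: [1207/48, 859/24, 1557/16]
→ [25, 36, 97]

(0,2) stack=L1,L2,L3,L5; from [0,0,0]:
L1 α=3/5: [333/5, 519/5, 546/5]
L2 α=1/3: [956/15, 1093/15, 574/5]
L3 α=2/3: [4286/45, 2143/45, 1904/15]
L5 α=2/3: [8066/135, 10873/135, 2294/45]
= [60, 81, 51]


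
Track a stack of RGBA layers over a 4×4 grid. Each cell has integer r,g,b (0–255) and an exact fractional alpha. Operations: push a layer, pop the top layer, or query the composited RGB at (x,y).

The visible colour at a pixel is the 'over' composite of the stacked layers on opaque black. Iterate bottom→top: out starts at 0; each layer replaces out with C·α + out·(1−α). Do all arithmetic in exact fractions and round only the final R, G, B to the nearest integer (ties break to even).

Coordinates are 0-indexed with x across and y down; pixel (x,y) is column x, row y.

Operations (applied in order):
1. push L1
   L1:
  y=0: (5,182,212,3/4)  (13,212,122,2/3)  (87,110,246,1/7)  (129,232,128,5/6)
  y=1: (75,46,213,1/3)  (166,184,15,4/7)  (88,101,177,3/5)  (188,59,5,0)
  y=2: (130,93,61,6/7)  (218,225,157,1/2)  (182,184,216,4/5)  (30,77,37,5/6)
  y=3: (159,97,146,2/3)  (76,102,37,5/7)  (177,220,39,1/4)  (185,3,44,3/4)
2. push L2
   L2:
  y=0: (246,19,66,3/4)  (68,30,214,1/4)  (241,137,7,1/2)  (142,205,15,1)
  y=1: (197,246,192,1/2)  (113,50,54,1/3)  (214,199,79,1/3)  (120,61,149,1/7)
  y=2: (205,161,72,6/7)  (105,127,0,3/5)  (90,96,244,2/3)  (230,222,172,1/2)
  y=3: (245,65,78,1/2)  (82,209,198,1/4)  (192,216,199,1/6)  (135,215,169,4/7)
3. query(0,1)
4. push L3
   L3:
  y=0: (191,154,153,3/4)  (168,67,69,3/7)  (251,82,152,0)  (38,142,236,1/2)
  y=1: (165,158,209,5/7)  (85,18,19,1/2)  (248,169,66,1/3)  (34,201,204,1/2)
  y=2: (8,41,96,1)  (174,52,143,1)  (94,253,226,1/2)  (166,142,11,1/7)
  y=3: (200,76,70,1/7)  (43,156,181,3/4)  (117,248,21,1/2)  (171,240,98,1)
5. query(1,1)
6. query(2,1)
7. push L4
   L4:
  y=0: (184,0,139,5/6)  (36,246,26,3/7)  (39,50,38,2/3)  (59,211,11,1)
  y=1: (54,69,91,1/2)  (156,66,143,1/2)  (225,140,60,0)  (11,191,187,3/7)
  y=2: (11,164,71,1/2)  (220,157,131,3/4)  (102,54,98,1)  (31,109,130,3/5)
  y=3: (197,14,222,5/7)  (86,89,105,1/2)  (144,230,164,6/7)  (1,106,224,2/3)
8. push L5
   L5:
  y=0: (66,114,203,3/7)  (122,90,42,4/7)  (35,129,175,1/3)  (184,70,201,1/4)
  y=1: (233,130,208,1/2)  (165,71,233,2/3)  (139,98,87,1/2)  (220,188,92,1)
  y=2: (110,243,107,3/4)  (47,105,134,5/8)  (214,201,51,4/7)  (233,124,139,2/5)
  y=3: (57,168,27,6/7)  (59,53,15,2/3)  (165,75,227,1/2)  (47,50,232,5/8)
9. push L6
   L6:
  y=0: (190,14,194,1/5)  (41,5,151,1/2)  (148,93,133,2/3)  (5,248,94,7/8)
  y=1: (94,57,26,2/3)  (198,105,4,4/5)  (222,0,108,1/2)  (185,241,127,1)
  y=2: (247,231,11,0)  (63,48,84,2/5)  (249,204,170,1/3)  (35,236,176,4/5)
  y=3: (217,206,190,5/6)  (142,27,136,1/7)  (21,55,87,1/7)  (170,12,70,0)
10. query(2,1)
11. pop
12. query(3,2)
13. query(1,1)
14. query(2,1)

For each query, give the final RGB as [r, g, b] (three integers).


(0,1) stack=L1,L2; from [0,0,0]:
+L1 (α=1/3) → [25, 46/3, 71]
+L2 (α=1/2) → [111, 392/3, 263/2]
→ [111, 131, 132]

(1,1) stack=L1,L2,L3; from [0,0,0]:
after L1 α=4/7: [664/7, 736/7, 60/7]
after L2 α=1/3: [2119/21, 1822/21, 166/7]
after L3 α=1/2: [1952/21, 1100/21, 299/14]
= [93, 52, 21]

query (2,1) [L1,L2,L3] — begin 0,0,0
after L1 α=3/5: [264/5, 303/5, 531/5]
after L2 α=1/3: [1598/15, 1601/15, 1457/15]
after L3 α=1/3: [6916/45, 5737/45, 3904/45]
→ [154, 127, 87]

query (2,1) [L1,L2,L3,L4,L5,L6] — begin 0,0,0
+L1 (α=3/5) → [264/5, 303/5, 531/5]
+L2 (α=1/3) → [1598/15, 1601/15, 1457/15]
+L3 (α=1/3) → [6916/45, 5737/45, 3904/45]
+L4 (α=0) → [6916/45, 5737/45, 3904/45]
+L5 (α=1/2) → [13171/90, 10147/90, 7819/90]
+L6 (α=1/2) → [33151/180, 10147/180, 17539/180]
= [184, 56, 97]

at x=3,y=2 over L1,L2,L3,L4,L5:
+L1 (α=5/6) → [25, 385/6, 185/6]
+L2 (α=1/2) → [255/2, 1717/12, 1217/12]
+L3 (α=1/7) → [133, 2001/14, 177/2]
+L4 (α=3/5) → [359/5, 858/7, 567/5]
+L5 (α=2/5) → [3407/25, 862/7, 3091/25]
= [136, 123, 124]

query (1,1) [L1,L2,L3,L4,L5] — begin 0,0,0
after L1 α=4/7: [664/7, 736/7, 60/7]
after L2 α=1/3: [2119/21, 1822/21, 166/7]
after L3 α=1/2: [1952/21, 1100/21, 299/14]
after L4 α=1/2: [2614/21, 1243/21, 2301/28]
after L5 α=2/3: [9544/63, 4225/63, 15349/84]
= [151, 67, 183]

at x=2,y=1 over L1,L2,L3,L4,L5:
L1 α=3/5: [264/5, 303/5, 531/5]
L2 α=1/3: [1598/15, 1601/15, 1457/15]
L3 α=1/3: [6916/45, 5737/45, 3904/45]
L4 α=0: [6916/45, 5737/45, 3904/45]
L5 α=1/2: [13171/90, 10147/90, 7819/90]
rounded: [146, 113, 87]


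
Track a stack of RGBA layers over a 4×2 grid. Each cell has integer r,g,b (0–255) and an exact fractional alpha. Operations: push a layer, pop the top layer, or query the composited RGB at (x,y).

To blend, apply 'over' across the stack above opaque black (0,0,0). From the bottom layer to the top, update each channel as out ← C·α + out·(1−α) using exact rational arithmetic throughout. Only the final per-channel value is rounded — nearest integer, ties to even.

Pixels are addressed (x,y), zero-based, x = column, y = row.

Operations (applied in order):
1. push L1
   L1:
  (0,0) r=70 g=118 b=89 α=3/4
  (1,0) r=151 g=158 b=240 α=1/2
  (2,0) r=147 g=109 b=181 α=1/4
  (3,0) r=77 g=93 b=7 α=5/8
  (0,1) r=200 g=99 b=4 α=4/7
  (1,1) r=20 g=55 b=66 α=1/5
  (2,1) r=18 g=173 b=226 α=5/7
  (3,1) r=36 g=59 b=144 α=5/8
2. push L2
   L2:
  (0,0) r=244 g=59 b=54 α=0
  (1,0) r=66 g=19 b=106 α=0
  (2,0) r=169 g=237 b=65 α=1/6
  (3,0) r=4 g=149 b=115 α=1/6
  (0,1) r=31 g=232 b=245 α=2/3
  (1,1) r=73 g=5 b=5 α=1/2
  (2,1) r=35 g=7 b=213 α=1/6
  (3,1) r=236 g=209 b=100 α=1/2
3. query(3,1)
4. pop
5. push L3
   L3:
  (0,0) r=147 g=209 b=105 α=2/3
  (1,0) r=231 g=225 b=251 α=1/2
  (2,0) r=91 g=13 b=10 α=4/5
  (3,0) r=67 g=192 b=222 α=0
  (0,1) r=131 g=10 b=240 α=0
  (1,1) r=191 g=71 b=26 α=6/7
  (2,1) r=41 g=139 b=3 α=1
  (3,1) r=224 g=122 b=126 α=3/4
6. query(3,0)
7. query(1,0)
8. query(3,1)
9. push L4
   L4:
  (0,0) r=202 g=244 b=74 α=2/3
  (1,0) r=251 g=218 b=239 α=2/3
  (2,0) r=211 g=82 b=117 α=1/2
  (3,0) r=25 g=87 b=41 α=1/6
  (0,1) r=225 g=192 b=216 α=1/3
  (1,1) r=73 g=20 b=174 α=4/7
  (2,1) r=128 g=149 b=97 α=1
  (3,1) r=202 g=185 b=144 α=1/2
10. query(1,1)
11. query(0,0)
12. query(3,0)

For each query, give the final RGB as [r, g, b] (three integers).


(3,1) stack=L1,L2; from [0,0,0]:
after L1 α=5/8: [45/2, 295/8, 90]
after L2 α=1/2: [517/4, 1967/16, 95]
rounded: [129, 123, 95]

query (3,0) [L1,L3] — begin 0,0,0
L1 α=5/8: [385/8, 465/8, 35/8]
L3 α=0: [385/8, 465/8, 35/8]
= [48, 58, 4]

(1,0) stack=L1,L3; from [0,0,0]:
after L1 α=1/2: [151/2, 79, 120]
after L3 α=1/2: [613/4, 152, 371/2]
→ [153, 152, 186]

(3,1) stack=L1,L3; from [0,0,0]:
+L1 (α=5/8) → [45/2, 295/8, 90]
+L3 (α=3/4) → [1389/8, 3223/32, 117]
= [174, 101, 117]

(1,1) stack=L1,L3,L4; from [0,0,0]:
after L1 α=1/5: [4, 11, 66/5]
after L3 α=6/7: [1150/7, 437/7, 846/35]
after L4 α=4/7: [5494/49, 1871/49, 26898/245]
rounded: [112, 38, 110]

(0,0) stack=L1,L3,L4; from [0,0,0]:
after L1 α=3/4: [105/2, 177/2, 267/4]
after L3 α=2/3: [231/2, 1013/6, 369/4]
after L4 α=2/3: [1039/6, 3941/18, 961/12]
= [173, 219, 80]

at x=3,y=0 over L1,L3,L4:
L1 α=5/8: [385/8, 465/8, 35/8]
L3 α=0: [385/8, 465/8, 35/8]
L4 α=1/6: [2125/48, 1007/16, 503/48]
→ [44, 63, 10]


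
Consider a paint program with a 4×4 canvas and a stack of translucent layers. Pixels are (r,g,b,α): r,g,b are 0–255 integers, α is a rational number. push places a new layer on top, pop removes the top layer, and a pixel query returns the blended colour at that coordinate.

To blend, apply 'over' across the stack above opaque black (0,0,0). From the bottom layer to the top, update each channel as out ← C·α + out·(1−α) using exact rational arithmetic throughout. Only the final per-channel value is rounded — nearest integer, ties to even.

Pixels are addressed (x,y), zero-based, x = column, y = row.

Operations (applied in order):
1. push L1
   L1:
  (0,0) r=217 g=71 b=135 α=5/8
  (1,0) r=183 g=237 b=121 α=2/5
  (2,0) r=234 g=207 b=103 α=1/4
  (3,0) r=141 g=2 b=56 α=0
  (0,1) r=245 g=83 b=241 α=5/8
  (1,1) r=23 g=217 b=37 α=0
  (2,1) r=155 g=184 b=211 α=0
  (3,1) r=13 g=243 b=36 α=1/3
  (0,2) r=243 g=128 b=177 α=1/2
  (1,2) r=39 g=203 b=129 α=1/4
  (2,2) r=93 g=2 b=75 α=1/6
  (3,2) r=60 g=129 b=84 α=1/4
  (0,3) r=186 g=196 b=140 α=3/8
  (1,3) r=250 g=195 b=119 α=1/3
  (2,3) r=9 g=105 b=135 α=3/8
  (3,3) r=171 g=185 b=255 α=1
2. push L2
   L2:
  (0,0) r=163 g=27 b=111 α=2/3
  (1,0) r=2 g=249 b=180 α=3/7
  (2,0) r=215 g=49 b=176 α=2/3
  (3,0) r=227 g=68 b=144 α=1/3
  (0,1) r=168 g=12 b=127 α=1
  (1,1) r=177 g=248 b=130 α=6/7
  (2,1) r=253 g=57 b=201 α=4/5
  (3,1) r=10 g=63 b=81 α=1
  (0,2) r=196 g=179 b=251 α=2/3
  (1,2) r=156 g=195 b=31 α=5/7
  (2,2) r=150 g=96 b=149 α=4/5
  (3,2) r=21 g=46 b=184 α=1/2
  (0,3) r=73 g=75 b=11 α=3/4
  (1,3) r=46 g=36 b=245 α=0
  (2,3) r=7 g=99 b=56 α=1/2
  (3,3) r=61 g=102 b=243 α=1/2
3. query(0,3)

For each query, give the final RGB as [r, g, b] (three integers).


query (0,3) [L1,L2] — begin 0,0,0
+L1 (α=3/8) → [279/4, 147/2, 105/2]
+L2 (α=3/4) → [1155/16, 597/8, 171/8]
rounded: [72, 75, 21]


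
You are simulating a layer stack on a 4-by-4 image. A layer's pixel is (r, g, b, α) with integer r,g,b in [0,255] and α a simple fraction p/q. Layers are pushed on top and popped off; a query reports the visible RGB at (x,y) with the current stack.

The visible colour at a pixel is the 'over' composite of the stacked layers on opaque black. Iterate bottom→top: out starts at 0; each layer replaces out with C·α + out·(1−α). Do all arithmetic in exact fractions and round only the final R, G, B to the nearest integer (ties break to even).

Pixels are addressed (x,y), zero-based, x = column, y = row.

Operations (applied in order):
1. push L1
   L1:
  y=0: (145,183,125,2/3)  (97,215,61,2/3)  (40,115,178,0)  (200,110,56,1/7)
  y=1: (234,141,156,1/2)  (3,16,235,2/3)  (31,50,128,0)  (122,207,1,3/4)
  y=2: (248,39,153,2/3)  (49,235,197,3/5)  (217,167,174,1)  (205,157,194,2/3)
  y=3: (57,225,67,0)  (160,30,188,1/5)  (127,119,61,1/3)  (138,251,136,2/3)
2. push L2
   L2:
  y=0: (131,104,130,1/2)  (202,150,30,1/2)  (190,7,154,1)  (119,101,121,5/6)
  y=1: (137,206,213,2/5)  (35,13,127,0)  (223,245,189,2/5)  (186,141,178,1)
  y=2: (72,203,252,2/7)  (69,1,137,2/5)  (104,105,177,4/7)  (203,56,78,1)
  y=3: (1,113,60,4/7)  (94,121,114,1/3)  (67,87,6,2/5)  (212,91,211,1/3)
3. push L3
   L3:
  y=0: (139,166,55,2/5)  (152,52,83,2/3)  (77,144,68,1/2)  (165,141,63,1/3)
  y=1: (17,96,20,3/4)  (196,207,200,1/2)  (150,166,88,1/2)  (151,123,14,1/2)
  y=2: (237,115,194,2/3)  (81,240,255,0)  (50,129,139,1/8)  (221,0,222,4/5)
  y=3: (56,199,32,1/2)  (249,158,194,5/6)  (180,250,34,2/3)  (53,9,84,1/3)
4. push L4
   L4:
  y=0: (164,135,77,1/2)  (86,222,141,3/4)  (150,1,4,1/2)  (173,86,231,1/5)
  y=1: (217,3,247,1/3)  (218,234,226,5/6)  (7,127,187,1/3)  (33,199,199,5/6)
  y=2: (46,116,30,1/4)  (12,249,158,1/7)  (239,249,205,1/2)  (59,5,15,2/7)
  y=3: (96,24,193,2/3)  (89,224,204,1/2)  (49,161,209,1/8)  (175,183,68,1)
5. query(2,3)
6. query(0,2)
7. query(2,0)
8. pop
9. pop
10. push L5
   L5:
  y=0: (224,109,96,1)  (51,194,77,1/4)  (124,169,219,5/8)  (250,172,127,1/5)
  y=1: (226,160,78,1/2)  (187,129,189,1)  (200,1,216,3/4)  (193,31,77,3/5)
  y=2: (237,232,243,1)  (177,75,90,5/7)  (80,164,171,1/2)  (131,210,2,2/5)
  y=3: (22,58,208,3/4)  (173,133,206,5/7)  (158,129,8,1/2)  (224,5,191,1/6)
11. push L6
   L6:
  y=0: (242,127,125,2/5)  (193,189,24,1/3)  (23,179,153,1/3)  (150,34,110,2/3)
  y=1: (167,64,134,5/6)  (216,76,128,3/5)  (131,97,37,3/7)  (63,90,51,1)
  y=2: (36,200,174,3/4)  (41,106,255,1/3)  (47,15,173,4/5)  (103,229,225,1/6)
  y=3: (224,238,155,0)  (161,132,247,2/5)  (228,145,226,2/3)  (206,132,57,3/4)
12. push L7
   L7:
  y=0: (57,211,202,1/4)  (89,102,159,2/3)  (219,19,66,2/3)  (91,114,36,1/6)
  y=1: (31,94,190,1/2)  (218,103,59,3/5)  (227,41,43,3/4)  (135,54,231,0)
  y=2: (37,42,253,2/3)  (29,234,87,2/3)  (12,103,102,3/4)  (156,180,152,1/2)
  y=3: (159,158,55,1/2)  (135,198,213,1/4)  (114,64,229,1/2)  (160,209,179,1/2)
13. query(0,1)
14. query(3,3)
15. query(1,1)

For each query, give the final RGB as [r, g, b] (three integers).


query (2,3) [L1,L2,L3,L4] — begin 0,0,0
+L1 (α=1/3) → [127/3, 119/3, 61/3]
+L2 (α=2/5) → [261/5, 293/5, 73/5]
+L3 (α=2/3) → [687/5, 931/5, 413/15]
+L4 (α=1/8) → [2527/20, 3661/20, 3013/60]
rounded: [126, 183, 50]

at x=0,y=2 over L1,L2,L3,L4:
after L1 α=2/3: [496/3, 26, 102]
after L2 α=2/7: [416/3, 536/7, 1014/7]
after L3 α=2/3: [1838/9, 2146/21, 3730/21]
after L4 α=1/4: [494/3, 1479/14, 985/7]
= [165, 106, 141]

query (2,0) [L1,L2,L3,L4] — begin 0,0,0
L1 α=0: [0, 0, 0]
L2 α=1: [190, 7, 154]
L3 α=1/2: [267/2, 151/2, 111]
L4 α=1/2: [567/4, 153/4, 115/2]
→ [142, 38, 58]

query (0,1) [L1,L2,L5,L6,L7] — begin 0,0,0
+L1 (α=1/2) → [117, 141/2, 78]
+L2 (α=2/5) → [125, 1247/10, 132]
+L5 (α=1/2) → [351/2, 2847/20, 105]
+L6 (α=5/6) → [2021/12, 9247/120, 775/6]
+L7 (α=1/2) → [2393/24, 20527/240, 1915/12]
= [100, 86, 160]

query (3,3) [L1,L2,L5,L6,L7] — begin 0,0,0
+L1 (α=2/3) → [92, 502/3, 272/3]
+L2 (α=1/3) → [132, 1277/9, 1177/9]
+L5 (α=1/6) → [442/3, 3215/27, 3802/27]
+L6 (α=3/4) → [574/3, 13907/108, 8419/108]
+L7 (α=1/2) → [527/3, 36479/216, 27751/216]
rounded: [176, 169, 128]

(1,1) stack=L1,L2,L5,L6,L7; from [0,0,0]:
L1 α=2/3: [2, 32/3, 470/3]
L2 α=0: [2, 32/3, 470/3]
L5 α=1: [187, 129, 189]
L6 α=3/5: [1022/5, 486/5, 762/5]
L7 α=3/5: [5314/25, 2517/25, 2409/25]
→ [213, 101, 96]


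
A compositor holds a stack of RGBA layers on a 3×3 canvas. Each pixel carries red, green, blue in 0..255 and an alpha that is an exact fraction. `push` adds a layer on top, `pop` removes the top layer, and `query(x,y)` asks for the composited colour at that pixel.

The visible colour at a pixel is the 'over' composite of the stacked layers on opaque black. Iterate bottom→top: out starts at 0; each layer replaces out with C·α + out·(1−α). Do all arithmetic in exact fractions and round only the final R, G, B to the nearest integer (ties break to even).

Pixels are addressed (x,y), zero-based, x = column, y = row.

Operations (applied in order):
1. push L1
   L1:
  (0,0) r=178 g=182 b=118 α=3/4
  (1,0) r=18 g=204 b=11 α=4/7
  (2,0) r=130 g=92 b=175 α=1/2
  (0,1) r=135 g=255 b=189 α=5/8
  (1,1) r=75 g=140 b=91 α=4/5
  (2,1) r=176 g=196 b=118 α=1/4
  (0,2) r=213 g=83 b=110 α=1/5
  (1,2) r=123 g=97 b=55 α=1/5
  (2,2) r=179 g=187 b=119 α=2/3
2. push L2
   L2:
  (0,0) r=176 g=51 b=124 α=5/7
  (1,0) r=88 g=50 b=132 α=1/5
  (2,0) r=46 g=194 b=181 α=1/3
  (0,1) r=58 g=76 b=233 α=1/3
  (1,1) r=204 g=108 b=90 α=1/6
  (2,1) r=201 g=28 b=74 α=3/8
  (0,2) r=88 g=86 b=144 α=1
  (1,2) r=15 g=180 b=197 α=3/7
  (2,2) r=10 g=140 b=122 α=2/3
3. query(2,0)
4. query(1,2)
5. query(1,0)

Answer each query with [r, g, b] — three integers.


(2,0) stack=L1,L2; from [0,0,0]:
L1 α=1/2: [65, 46, 175/2]
L2 α=1/3: [176/3, 286/3, 356/3]
rounded: [59, 95, 119]

query (1,2) [L1,L2] — begin 0,0,0
+L1 (α=1/5) → [123/5, 97/5, 11]
+L2 (α=3/7) → [717/35, 3088/35, 635/7]
= [20, 88, 91]

query (1,0) [L1,L2] — begin 0,0,0
after L1 α=4/7: [72/7, 816/7, 44/7]
after L2 α=1/5: [904/35, 3614/35, 220/7]
= [26, 103, 31]


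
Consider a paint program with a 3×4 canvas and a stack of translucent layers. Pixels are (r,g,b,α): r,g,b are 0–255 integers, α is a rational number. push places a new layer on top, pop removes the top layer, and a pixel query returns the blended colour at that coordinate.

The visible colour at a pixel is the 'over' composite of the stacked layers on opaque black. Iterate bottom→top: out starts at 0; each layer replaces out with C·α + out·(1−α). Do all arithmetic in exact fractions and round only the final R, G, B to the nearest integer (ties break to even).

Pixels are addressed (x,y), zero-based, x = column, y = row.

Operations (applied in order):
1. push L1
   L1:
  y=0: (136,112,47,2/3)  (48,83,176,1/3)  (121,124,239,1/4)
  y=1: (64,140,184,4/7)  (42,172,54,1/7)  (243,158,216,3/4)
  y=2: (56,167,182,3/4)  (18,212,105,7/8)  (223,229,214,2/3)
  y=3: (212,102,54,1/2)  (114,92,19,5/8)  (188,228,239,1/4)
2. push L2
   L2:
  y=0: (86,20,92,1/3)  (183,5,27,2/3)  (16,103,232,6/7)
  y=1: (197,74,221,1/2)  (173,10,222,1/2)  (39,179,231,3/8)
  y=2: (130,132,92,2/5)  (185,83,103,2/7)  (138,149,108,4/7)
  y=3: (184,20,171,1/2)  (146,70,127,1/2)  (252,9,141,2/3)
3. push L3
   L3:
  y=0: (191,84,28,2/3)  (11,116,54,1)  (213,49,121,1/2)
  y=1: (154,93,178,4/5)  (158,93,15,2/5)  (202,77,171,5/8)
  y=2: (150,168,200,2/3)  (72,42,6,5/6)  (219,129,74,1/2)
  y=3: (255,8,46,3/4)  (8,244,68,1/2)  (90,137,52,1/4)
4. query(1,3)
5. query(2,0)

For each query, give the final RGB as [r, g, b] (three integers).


(1,3) stack=L1,L2,L3; from [0,0,0]:
L1 α=5/8: [285/4, 115/2, 95/8]
L2 α=1/2: [869/8, 255/4, 1111/16]
L3 α=1/2: [933/16, 1231/8, 2199/32]
→ [58, 154, 69]

at x=2,y=0 over L1,L2,L3:
after L1 α=1/4: [121/4, 31, 239/4]
after L2 α=6/7: [505/28, 649/7, 5807/28]
after L3 α=1/2: [6469/56, 496/7, 9195/56]
rounded: [116, 71, 164]


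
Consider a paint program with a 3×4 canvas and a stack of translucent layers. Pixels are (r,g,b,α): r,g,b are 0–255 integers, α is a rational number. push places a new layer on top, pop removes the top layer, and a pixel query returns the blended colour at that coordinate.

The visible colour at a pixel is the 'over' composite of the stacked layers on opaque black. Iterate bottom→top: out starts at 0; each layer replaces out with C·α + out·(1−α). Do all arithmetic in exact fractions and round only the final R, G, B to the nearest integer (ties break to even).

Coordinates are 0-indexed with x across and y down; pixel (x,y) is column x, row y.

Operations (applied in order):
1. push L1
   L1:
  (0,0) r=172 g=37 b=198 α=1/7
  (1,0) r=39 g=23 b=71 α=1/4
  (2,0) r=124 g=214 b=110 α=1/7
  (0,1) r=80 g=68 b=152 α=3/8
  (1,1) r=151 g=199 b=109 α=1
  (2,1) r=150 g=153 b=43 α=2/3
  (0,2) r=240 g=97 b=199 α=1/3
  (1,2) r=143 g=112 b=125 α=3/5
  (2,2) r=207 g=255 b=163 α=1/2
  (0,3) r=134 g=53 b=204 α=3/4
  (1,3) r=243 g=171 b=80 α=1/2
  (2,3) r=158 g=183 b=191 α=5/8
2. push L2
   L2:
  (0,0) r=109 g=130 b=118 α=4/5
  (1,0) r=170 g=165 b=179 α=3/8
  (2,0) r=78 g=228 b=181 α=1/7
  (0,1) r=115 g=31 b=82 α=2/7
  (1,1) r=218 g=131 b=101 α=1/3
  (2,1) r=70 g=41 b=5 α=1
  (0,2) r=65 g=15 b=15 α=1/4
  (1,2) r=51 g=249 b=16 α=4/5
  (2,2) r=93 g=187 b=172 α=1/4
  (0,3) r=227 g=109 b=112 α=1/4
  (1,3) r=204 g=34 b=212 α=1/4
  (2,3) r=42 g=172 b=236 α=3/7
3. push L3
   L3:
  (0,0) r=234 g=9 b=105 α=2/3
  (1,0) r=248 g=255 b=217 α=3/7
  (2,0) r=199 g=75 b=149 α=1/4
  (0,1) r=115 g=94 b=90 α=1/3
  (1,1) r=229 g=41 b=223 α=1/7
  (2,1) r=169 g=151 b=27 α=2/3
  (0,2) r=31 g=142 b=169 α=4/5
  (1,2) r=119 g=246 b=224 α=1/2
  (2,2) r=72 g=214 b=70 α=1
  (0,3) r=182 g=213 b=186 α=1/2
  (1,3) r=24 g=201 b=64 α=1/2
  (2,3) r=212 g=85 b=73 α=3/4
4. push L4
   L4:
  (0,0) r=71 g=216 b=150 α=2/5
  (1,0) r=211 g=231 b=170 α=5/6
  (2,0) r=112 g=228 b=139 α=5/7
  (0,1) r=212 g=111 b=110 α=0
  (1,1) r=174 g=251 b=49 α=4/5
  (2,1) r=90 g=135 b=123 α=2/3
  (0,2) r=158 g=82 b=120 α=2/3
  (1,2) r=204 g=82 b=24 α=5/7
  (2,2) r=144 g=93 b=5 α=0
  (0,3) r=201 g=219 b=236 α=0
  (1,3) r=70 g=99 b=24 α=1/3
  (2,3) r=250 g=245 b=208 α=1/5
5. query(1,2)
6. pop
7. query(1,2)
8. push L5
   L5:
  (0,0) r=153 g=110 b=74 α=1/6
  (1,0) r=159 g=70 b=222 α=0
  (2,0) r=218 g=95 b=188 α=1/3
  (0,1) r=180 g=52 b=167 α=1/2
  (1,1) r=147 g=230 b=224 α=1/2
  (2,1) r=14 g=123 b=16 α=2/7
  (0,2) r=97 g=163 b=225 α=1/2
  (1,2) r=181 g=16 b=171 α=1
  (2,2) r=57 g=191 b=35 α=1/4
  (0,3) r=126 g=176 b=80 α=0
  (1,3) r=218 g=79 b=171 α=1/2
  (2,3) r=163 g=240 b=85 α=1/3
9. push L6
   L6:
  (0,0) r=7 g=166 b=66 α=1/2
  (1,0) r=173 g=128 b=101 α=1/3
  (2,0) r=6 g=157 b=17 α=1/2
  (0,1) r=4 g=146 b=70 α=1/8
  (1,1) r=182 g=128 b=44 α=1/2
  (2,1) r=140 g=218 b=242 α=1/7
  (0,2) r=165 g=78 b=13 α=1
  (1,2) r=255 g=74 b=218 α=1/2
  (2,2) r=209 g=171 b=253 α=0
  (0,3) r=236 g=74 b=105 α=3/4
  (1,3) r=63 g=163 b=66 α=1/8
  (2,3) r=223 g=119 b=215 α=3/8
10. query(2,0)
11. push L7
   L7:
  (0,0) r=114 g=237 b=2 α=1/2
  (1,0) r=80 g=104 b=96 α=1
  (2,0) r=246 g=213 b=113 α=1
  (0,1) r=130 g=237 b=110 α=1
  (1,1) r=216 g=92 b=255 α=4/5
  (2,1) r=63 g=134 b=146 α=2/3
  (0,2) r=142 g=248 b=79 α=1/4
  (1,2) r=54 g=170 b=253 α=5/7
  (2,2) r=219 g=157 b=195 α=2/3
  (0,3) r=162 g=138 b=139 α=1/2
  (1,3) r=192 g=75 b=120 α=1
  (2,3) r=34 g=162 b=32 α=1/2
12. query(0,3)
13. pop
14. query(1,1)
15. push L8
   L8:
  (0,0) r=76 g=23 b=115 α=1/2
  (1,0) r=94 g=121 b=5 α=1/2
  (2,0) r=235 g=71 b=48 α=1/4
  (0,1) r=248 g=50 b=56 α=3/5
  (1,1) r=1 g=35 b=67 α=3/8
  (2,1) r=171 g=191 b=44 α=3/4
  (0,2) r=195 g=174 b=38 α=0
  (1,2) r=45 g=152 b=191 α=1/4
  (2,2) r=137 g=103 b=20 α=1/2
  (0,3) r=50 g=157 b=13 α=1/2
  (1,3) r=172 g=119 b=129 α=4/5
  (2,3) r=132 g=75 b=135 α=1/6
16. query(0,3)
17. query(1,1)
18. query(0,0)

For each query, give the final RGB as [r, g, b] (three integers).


at x=1,y=2 over L1,L2,L3,L4:
after L1 α=3/5: [429/5, 336/5, 75]
after L2 α=4/5: [1449/25, 5316/25, 139/5]
after L3 α=1/2: [2212/25, 5733/25, 1259/10]
after L4 α=5/7: [29924/175, 21716/175, 1859/35]
→ [171, 124, 53]

(1,2) stack=L1,L2,L3; from [0,0,0]:
L1 α=3/5: [429/5, 336/5, 75]
L2 α=4/5: [1449/25, 5316/25, 139/5]
L3 α=1/2: [2212/25, 5733/25, 1259/10]
rounded: [88, 229, 126]

(2,0) stack=L1,L2,L3,L5,L6; from [0,0,0]:
L1 α=1/7: [124/7, 214/7, 110/7]
L2 α=1/7: [1290/49, 2880/49, 1927/49]
L3 α=1/4: [13621/196, 12315/196, 6541/98]
L5 α=1/3: [34985/294, 21625/294, 5251/49]
L6 α=1/2: [36749/588, 67783/588, 3042/49]
rounded: [62, 115, 62]

at x=0,y=3 over L1,L2,L3,L5,L6,L7:
L1 α=3/4: [201/2, 159/4, 153]
L2 α=1/4: [1057/8, 913/16, 571/4]
L3 α=1/2: [2513/16, 4321/32, 1315/8]
L5 α=0: [2513/16, 4321/32, 1315/8]
L6 α=3/4: [13841/64, 11425/128, 3835/32]
L7 α=1/2: [24209/128, 29089/256, 8283/64]
= [189, 114, 129]

query (1,1) [L1,L2,L3,L5,L6] — begin 0,0,0
after L1 α=1: [151, 199, 109]
after L2 α=1/3: [520/3, 529/3, 319/3]
after L3 α=1/7: [1269/7, 157, 123]
after L5 α=1/2: [1149/7, 387/2, 347/2]
after L6 α=1/2: [2423/14, 643/4, 435/4]
→ [173, 161, 109]

(0,3) stack=L1,L2,L3,L5,L6,L8; from [0,0,0]:
+L1 (α=3/4) → [201/2, 159/4, 153]
+L2 (α=1/4) → [1057/8, 913/16, 571/4]
+L3 (α=1/2) → [2513/16, 4321/32, 1315/8]
+L5 (α=0) → [2513/16, 4321/32, 1315/8]
+L6 (α=3/4) → [13841/64, 11425/128, 3835/32]
+L8 (α=1/2) → [17041/128, 31521/256, 4251/64]
rounded: [133, 123, 66]

at x=1,y=1 over L1,L2,L3,L5,L6,L8:
L1 α=1: [151, 199, 109]
L2 α=1/3: [520/3, 529/3, 319/3]
L3 α=1/7: [1269/7, 157, 123]
L5 α=1/2: [1149/7, 387/2, 347/2]
L6 α=1/2: [2423/14, 643/4, 435/4]
L8 α=3/8: [12157/112, 3635/32, 2979/32]
rounded: [109, 114, 93]

at x=0,y=0 over L1,L2,L3,L5,L6,L8:
after L1 α=1/7: [172/7, 37/7, 198/7]
after L2 α=4/5: [3224/35, 3677/35, 3502/35]
after L3 α=2/3: [19604/105, 4307/105, 10852/105]
after L5 α=1/6: [22817/126, 6617/126, 6203/63]
after L6 α=1/2: [23699/252, 27533/252, 10361/126]
after L8 α=1/2: [42851/504, 33329/504, 24851/252]
= [85, 66, 99]


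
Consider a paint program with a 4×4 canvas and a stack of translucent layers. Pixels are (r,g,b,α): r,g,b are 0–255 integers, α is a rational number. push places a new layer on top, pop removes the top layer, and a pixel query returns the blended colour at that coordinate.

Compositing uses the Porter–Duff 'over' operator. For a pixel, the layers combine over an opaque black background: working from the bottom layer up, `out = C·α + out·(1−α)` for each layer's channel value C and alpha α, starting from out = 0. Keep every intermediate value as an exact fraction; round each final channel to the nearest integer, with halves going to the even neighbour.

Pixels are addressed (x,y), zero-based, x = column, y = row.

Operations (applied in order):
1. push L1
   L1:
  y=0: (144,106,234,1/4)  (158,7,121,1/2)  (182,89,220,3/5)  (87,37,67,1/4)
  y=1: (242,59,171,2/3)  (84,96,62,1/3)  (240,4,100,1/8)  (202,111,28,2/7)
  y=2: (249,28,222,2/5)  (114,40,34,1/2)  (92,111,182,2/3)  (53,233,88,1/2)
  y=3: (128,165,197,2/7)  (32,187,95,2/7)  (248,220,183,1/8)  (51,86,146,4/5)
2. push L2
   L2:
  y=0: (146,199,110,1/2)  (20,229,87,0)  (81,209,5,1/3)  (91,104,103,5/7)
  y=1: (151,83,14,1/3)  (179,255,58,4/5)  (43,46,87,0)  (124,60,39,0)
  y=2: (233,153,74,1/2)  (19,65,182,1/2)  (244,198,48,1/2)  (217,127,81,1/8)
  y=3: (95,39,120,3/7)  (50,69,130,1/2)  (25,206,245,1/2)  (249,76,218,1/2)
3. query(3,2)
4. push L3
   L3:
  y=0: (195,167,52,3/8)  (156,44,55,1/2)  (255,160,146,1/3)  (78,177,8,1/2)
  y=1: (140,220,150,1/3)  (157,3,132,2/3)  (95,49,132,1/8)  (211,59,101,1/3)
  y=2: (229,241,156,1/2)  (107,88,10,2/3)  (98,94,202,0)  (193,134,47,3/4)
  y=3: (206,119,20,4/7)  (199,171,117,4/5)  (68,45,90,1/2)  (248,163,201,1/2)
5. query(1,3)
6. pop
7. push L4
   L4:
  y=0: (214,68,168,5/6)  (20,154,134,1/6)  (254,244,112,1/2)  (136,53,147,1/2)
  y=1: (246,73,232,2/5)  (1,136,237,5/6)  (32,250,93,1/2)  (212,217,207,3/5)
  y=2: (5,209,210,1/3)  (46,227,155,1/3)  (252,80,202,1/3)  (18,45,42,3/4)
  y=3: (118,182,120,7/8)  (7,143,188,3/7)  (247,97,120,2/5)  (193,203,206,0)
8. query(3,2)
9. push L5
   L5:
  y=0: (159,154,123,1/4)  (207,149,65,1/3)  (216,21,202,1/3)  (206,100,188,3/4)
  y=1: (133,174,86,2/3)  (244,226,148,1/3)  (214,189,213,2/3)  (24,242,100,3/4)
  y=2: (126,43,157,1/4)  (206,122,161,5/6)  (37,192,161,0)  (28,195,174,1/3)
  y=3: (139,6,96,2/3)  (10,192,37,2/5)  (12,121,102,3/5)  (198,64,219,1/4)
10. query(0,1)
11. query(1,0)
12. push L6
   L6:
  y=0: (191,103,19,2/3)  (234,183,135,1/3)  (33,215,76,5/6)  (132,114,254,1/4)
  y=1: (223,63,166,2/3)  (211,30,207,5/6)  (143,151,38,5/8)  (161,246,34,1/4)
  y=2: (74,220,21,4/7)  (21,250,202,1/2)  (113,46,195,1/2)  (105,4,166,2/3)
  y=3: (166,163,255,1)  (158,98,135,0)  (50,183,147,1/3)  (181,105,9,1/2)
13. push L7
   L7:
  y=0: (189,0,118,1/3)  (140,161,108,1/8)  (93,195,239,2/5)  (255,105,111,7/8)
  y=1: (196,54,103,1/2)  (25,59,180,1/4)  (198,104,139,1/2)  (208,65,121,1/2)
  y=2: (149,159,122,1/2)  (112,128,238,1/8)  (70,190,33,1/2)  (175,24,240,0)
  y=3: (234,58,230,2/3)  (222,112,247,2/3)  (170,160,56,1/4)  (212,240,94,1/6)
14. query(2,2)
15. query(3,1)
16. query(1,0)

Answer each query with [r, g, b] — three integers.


(3,2) stack=L1,L2; from [0,0,0]:
L1 α=1/2: [53/2, 233/2, 44]
L2 α=1/8: [805/16, 1885/16, 389/8]
rounded: [50, 118, 49]

query (1,3) [L1,L2,L3] — begin 0,0,0
+L1 (α=2/7) → [64/7, 374/7, 190/7]
+L2 (α=1/2) → [207/7, 857/14, 550/7]
+L3 (α=4/5) → [5779/35, 10433/70, 3826/35]
= [165, 149, 109]

at x=3,y=2 over L1,L2,L4:
L1 α=1/2: [53/2, 233/2, 44]
L2 α=1/8: [805/16, 1885/16, 389/8]
L4 α=3/4: [1669/64, 4045/64, 1397/32]
= [26, 63, 44]

query (0,1) [L1,L2,L4,L5] — begin 0,0,0
+L1 (α=2/3) → [484/3, 118/3, 114]
+L2 (α=1/3) → [1421/9, 485/9, 242/3]
+L4 (α=2/5) → [2897/15, 923/15, 706/5]
+L5 (α=2/3) → [6887/45, 6143/45, 522/5]
→ [153, 137, 104]

at x=1,y=0 over L1,L2,L4,L5:
after L1 α=1/2: [79, 7/2, 121/2]
after L2 α=0: [79, 7/2, 121/2]
after L4 α=1/6: [415/6, 343/12, 291/4]
after L5 α=1/3: [1036/9, 1237/18, 421/6]
= [115, 69, 70]

at x=2,y=2 over L1,L2,L4,L5,L6,L7:
+L1 (α=2/3) → [184/3, 74, 364/3]
+L2 (α=1/2) → [458/3, 136, 254/3]
+L4 (α=1/3) → [1672/9, 352/3, 1114/9]
+L5 (α=0) → [1672/9, 352/3, 1114/9]
+L6 (α=1/2) → [2689/18, 245/3, 2869/18]
+L7 (α=1/2) → [3949/36, 815/6, 3463/36]
= [110, 136, 96]

at x=3,y=1 over L1,L2,L4,L5,L6,L7:
after L1 α=2/7: [404/7, 222/7, 8]
after L2 α=0: [404/7, 222/7, 8]
after L4 α=3/5: [1052/7, 5001/35, 637/5]
after L5 α=3/4: [389/7, 30411/140, 2137/20]
after L6 α=1/4: [1147/14, 125673/560, 7091/80]
after L7 α=1/2: [4059/28, 162073/1120, 16771/160]
→ [145, 145, 105]

(1,0) stack=L1,L2,L4,L5,L6,L7; from [0,0,0]:
after L1 α=1/2: [79, 7/2, 121/2]
after L2 α=0: [79, 7/2, 121/2]
after L4 α=1/6: [415/6, 343/12, 291/4]
after L5 α=1/3: [1036/9, 1237/18, 421/6]
after L6 α=1/3: [4178/27, 2884/27, 826/9]
after L7 α=1/8: [16513/108, 24535/216, 3377/36]
rounded: [153, 114, 94]
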